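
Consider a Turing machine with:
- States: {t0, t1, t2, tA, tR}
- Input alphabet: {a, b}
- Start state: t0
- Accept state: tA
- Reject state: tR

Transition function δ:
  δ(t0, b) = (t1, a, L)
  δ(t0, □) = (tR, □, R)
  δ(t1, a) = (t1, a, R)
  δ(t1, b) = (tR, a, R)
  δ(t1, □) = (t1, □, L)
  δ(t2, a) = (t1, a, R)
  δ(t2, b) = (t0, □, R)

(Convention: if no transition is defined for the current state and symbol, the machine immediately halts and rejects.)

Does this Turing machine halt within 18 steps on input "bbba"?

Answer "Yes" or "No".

Execution trace:
Initial: [t0]bbba
Step 1: δ(t0, b) = (t1, a, L) → [t1]□abba
Step 2: δ(t1, □) = (t1, □, L) → [t1]□□abba
Step 3: δ(t1, □) = (t1, □, L) → [t1]□□□abba
Step 4: δ(t1, □) = (t1, □, L) → [t1]□□□□abba
Step 5: δ(t1, □) = (t1, □, L) → [t1]□□□□□abba
Step 6: δ(t1, □) = (t1, □, L) → [t1]□□□□□□abba
Step 7: δ(t1, □) = (t1, □, L) → [t1]□□□□□□□abba
Step 8: δ(t1, □) = (t1, □, L) → [t1]□□□□□□□□abba
Step 9: δ(t1, □) = (t1, □, L) → [t1]□□□□□□□□□abba
Step 10: δ(t1, □) = (t1, □, L) → [t1]□□□□□□□□□□abba
Step 11: δ(t1, □) = (t1, □, L) → [t1]□□□□□□□□□□□abba
Step 12: δ(t1, □) = (t1, □, L) → [t1]□□□□□□□□□□□□abba
Step 13: δ(t1, □) = (t1, □, L) → [t1]□□□□□□□□□□□□□abba
Step 14: δ(t1, □) = (t1, □, L) → [t1]□□□□□□□□□□□□□□abba
Step 15: δ(t1, □) = (t1, □, L) → [t1]□□□□□□□□□□□□□□□abba
Step 16: δ(t1, □) = (t1, □, L) → [t1]□□□□□□□□□□□□□□□□abba
Step 17: δ(t1, □) = (t1, □, L) → [t1]□□□□□□□□□□□□□□□□□abba
Step 18: δ(t1, □) = (t1, □, L) → [t1]□□□□□□□□□□□□□□□□□□abba

The machine has not reached a halting state after 18 steps.
The machine did not halt within the 18-step bound.

Answer: No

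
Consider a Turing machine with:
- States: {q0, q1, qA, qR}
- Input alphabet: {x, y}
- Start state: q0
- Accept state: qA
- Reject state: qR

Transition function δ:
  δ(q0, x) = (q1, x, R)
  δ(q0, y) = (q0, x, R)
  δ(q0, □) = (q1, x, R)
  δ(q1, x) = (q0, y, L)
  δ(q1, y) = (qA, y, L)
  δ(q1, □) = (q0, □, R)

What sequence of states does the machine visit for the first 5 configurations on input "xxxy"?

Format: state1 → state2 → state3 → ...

Execution trace:
Initial: [q0]xxxy
Step 1: δ(q0, x) = (q1, x, R) → x[q1]xxy
Step 2: δ(q1, x) = (q0, y, L) → [q0]xyxy
Step 3: δ(q0, x) = (q1, x, R) → x[q1]yxy
Step 4: δ(q1, y) = (qA, y, L) → [qA]xyxy

The machine reaches the accept state qA and halts.

State sequence: q0 → q1 → q0 → q1 → qA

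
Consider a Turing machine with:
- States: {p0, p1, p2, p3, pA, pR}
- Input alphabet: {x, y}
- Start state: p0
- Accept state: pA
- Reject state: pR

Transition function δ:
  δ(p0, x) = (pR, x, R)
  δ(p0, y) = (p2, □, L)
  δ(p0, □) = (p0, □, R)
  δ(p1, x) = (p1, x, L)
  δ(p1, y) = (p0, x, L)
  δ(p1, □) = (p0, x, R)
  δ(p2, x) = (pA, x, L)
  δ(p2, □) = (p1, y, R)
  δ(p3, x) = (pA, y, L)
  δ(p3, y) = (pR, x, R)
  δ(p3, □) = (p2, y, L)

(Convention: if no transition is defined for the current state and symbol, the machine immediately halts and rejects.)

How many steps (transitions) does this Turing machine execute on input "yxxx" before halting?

Execution trace:
Initial: [p0]yxxx
Step 1: δ(p0, y) = (p2, □, L) → [p2]□□xxx
Step 2: δ(p2, □) = (p1, y, R) → y[p1]□xxx
Step 3: δ(p1, □) = (p0, x, R) → yx[p0]xxx
Step 4: δ(p0, x) = (pR, x, R) → yxx[pR]xx

The machine reaches the reject state pR and halts.

The machine executed 4 steps before halting.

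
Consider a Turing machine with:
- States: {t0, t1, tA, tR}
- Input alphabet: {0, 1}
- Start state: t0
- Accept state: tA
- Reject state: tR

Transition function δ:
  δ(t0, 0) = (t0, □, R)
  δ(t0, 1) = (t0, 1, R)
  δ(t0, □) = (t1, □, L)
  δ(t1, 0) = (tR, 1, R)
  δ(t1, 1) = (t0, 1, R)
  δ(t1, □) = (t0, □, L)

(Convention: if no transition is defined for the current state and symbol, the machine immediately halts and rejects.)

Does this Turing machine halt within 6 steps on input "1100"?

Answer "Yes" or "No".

Execution trace:
Initial: [t0]1100
Step 1: δ(t0, 1) = (t0, 1, R) → 1[t0]100
Step 2: δ(t0, 1) = (t0, 1, R) → 11[t0]00
Step 3: δ(t0, 0) = (t0, □, R) → 11□[t0]0
Step 4: δ(t0, 0) = (t0, □, R) → 11□□[t0]□
Step 5: δ(t0, □) = (t1, □, L) → 11□[t1]□□
Step 6: δ(t1, □) = (t0, □, L) → 11[t0]□□□

The machine has not reached a halting state after 6 steps.
The machine did not halt within the 6-step bound.

Answer: No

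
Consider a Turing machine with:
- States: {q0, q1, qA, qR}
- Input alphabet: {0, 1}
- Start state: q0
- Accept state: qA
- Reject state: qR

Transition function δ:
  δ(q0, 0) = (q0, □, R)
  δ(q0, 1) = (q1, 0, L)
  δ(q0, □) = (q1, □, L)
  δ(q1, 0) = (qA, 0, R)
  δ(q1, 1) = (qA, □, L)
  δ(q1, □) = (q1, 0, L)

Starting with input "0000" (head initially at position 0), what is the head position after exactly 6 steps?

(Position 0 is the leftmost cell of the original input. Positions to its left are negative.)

Execution trace (head position shown):
Step 0: [q0]0000  (head at position 0)
Step 1: move right → □[q0]000  (head at position 1)
Step 2: move right → □□[q0]00  (head at position 2)
Step 3: move right → □□□[q0]0  (head at position 3)
Step 4: move right → □□□□[q0]□  (head at position 4)
Step 5: move left → □□□[q1]□□  (head at position 3)
Step 6: move left → □□[q1]□0□  (head at position 2)

After 6 steps, the head is at position 2.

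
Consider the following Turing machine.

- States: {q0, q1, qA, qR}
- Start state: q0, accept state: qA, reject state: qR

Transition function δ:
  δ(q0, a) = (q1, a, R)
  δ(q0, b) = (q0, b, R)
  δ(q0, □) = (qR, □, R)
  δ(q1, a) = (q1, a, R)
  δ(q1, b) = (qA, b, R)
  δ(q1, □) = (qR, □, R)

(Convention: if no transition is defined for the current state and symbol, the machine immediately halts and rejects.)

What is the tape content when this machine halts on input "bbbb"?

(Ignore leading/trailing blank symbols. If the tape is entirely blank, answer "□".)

Execution trace:
Initial: [q0]bbbb
Step 1: δ(q0, b) = (q0, b, R) → b[q0]bbb
Step 2: δ(q0, b) = (q0, b, R) → bb[q0]bb
Step 3: δ(q0, b) = (q0, b, R) → bbb[q0]b
Step 4: δ(q0, b) = (q0, b, R) → bbbb[q0]□
Step 5: δ(q0, □) = (qR, □, R) → bbbb□[qR]□

The machine reaches the reject state qR and halts.

Final tape (ignoring leading/trailing blanks): bbbb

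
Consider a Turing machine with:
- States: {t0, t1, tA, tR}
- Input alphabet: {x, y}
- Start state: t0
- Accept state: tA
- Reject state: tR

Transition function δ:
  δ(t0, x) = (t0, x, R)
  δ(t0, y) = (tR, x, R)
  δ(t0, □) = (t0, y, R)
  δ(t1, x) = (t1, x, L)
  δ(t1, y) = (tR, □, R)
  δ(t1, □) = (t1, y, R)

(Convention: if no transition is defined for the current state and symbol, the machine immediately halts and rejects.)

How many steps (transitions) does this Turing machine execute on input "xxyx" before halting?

Execution trace:
Initial: [t0]xxyx
Step 1: δ(t0, x) = (t0, x, R) → x[t0]xyx
Step 2: δ(t0, x) = (t0, x, R) → xx[t0]yx
Step 3: δ(t0, y) = (tR, x, R) → xxx[tR]x

The machine reaches the reject state tR and halts.

The machine executed 3 steps before halting.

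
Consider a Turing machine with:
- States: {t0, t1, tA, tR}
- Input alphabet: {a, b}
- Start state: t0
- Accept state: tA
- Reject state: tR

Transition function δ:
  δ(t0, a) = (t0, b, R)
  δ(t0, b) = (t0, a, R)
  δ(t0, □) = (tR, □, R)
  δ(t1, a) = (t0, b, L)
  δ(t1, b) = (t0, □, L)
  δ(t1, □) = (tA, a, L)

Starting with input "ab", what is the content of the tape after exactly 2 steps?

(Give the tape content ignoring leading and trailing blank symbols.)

Execution trace:
Initial: [t0]ab
Step 1: δ(t0, a) = (t0, b, R) → b[t0]b
Step 2: δ(t0, b) = (t0, a, R) → ba[t0]□

After 2 steps, the tape (ignoring leading/trailing blanks) is: ba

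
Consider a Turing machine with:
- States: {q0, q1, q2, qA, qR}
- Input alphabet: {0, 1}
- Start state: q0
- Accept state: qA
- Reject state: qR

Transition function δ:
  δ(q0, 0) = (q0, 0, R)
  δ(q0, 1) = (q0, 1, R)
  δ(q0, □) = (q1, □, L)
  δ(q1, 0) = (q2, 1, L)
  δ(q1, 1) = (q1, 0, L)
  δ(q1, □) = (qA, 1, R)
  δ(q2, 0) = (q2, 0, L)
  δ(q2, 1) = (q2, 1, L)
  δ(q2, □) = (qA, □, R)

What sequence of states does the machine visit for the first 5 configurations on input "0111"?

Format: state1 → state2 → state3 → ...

Execution trace:
Initial: [q0]0111
Step 1: δ(q0, 0) = (q0, 0, R) → 0[q0]111
Step 2: δ(q0, 1) = (q0, 1, R) → 01[q0]11
Step 3: δ(q0, 1) = (q0, 1, R) → 011[q0]1
Step 4: δ(q0, 1) = (q0, 1, R) → 0111[q0]□

State sequence: q0 → q0 → q0 → q0 → q0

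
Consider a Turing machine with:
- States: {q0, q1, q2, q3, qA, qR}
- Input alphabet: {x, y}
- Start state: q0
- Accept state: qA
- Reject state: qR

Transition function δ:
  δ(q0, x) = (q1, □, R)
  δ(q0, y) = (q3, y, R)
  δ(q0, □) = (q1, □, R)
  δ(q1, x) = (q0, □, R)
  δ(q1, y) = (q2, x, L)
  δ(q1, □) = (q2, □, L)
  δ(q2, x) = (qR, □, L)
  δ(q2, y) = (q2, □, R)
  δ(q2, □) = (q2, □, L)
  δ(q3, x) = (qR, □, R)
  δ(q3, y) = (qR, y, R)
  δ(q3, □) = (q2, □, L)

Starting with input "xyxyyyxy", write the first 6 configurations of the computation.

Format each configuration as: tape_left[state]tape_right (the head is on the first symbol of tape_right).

Transitions applied:
Step 1: δ(q0, x) = (q1, □, R)
Step 2: δ(q1, y) = (q2, x, L)
Step 3: δ(q2, □) = (q2, □, L)
Step 4: δ(q2, □) = (q2, □, L)
Step 5: δ(q2, □) = (q2, □, L)

The first 6 configurations are:
[q0]xyxyyyxy ⊢ □[q1]yxyyyxy ⊢ [q2]□xxyyyxy ⊢ [q2]□□xxyyyxy ⊢ [q2]□□□xxyyyxy ⊢ [q2]□□□□xxyyyxy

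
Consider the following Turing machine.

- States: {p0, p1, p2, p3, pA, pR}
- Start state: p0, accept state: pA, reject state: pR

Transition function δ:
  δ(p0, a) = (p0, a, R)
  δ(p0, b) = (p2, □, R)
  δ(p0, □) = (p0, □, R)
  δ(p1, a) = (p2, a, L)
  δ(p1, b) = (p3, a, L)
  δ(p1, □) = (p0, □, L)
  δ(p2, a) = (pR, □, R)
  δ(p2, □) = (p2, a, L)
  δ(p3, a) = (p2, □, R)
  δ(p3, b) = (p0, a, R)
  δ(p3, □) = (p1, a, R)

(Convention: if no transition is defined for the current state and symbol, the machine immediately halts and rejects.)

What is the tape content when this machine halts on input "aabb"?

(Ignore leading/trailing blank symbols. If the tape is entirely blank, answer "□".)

Execution trace:
Initial: [p0]aabb
Step 1: δ(p0, a) = (p0, a, R) → a[p0]abb
Step 2: δ(p0, a) = (p0, a, R) → aa[p0]bb
Step 3: δ(p0, b) = (p2, □, R) → aa□[p2]b

No transition is defined for δ(p2, b). By convention the machine halts and rejects.

Final tape (ignoring leading/trailing blanks): aa□b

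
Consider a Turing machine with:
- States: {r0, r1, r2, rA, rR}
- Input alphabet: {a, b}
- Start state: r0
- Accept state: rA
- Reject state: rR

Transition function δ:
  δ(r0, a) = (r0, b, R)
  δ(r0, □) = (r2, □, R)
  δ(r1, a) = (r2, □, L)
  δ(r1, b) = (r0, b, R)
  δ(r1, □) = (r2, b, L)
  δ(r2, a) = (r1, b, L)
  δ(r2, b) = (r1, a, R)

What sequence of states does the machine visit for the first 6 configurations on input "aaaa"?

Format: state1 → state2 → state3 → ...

Execution trace:
Initial: [r0]aaaa
Step 1: δ(r0, a) = (r0, b, R) → b[r0]aaa
Step 2: δ(r0, a) = (r0, b, R) → bb[r0]aa
Step 3: δ(r0, a) = (r0, b, R) → bbb[r0]a
Step 4: δ(r0, a) = (r0, b, R) → bbbb[r0]□
Step 5: δ(r0, □) = (r2, □, R) → bbbb□[r2]□

No transition is defined for δ(r2, □). By convention the machine halts and rejects.

State sequence: r0 → r0 → r0 → r0 → r0 → r2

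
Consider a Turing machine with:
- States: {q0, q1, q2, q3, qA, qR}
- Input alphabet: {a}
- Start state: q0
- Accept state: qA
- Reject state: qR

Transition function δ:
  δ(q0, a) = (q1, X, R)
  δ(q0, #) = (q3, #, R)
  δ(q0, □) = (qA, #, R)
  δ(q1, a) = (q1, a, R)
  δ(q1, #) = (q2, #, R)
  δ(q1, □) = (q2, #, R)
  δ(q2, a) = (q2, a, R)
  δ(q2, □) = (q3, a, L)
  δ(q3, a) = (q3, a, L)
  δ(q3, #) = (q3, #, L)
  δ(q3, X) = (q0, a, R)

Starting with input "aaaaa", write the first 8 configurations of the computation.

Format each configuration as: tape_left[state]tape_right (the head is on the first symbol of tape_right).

Transitions applied:
Step 1: δ(q0, a) = (q1, X, R)
Step 2: δ(q1, a) = (q1, a, R)
Step 3: δ(q1, a) = (q1, a, R)
Step 4: δ(q1, a) = (q1, a, R)
Step 5: δ(q1, a) = (q1, a, R)
Step 6: δ(q1, □) = (q2, #, R)
Step 7: δ(q2, □) = (q3, a, L)

The first 8 configurations are:
[q0]aaaaa ⊢ X[q1]aaaa ⊢ Xa[q1]aaa ⊢ Xaa[q1]aa ⊢ Xaaa[q1]a ⊢ Xaaaa[q1]□ ⊢ Xaaaa#[q2]□ ⊢ Xaaaa[q3]#a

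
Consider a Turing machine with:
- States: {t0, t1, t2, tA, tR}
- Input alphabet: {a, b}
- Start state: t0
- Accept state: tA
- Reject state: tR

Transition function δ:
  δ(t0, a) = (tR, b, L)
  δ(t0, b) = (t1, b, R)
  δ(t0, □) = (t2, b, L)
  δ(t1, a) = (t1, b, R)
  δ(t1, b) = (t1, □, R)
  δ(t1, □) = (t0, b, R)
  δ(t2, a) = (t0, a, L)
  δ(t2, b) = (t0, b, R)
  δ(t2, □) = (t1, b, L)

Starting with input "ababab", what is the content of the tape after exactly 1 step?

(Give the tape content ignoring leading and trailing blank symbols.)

Execution trace:
Initial: [t0]ababab
Step 1: δ(t0, a) = (tR, b, L) → [tR]□bbabab

The machine reaches the reject state tR and halts.

After 1 step, the tape (ignoring leading/trailing blanks) is: bbabab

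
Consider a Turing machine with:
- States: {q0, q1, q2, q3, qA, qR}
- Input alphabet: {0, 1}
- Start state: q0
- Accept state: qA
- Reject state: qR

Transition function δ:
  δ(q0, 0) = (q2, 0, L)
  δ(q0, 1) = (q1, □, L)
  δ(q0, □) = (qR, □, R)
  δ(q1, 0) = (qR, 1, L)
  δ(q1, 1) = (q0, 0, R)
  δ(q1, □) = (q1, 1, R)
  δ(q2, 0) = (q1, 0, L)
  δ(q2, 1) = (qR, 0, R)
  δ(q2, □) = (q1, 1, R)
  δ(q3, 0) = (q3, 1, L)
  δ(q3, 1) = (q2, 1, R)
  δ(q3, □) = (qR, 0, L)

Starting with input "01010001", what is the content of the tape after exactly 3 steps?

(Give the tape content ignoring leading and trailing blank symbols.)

Execution trace:
Initial: [q0]01010001
Step 1: δ(q0, 0) = (q2, 0, L) → [q2]□01010001
Step 2: δ(q2, □) = (q1, 1, R) → 1[q1]01010001
Step 3: δ(q1, 0) = (qR, 1, L) → [qR]111010001

The machine reaches the reject state qR and halts.

After 3 steps, the tape (ignoring leading/trailing blanks) is: 111010001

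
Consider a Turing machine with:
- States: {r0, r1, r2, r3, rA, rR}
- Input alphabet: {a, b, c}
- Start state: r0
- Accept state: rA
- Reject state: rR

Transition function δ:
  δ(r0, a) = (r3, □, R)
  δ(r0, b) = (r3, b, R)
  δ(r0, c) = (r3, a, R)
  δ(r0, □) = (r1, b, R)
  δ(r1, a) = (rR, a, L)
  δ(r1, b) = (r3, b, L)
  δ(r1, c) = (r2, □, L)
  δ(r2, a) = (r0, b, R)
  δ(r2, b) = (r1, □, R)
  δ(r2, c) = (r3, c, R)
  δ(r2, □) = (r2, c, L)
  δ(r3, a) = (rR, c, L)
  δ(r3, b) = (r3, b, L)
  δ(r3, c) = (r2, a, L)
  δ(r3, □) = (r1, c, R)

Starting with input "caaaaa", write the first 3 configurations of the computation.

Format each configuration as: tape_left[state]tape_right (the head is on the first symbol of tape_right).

Transitions applied:
Step 1: δ(r0, c) = (r3, a, R)
Step 2: δ(r3, a) = (rR, c, L)

The first 3 configurations are:
[r0]caaaaa ⊢ a[r3]aaaaa ⊢ [rR]acaaaa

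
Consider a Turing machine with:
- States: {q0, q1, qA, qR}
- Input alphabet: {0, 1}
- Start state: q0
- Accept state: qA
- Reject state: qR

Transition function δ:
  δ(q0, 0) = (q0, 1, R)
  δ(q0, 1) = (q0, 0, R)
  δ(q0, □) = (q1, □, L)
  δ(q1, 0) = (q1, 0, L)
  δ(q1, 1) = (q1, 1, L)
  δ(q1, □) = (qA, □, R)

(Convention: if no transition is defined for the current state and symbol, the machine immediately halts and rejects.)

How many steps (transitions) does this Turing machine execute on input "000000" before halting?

Execution trace:
Initial: [q0]000000
Step 1: δ(q0, 0) = (q0, 1, R) → 1[q0]00000
Step 2: δ(q0, 0) = (q0, 1, R) → 11[q0]0000
Step 3: δ(q0, 0) = (q0, 1, R) → 111[q0]000
Step 4: δ(q0, 0) = (q0, 1, R) → 1111[q0]00
Step 5: δ(q0, 0) = (q0, 1, R) → 11111[q0]0
Step 6: δ(q0, 0) = (q0, 1, R) → 111111[q0]□
Step 7: δ(q0, □) = (q1, □, L) → 11111[q1]1□
Step 8: δ(q1, 1) = (q1, 1, L) → 1111[q1]11□
Step 9: δ(q1, 1) = (q1, 1, L) → 111[q1]111□
Step 10: δ(q1, 1) = (q1, 1, L) → 11[q1]1111□
Step 11: δ(q1, 1) = (q1, 1, L) → 1[q1]11111□
Step 12: δ(q1, 1) = (q1, 1, L) → [q1]111111□
Step 13: δ(q1, 1) = (q1, 1, L) → [q1]□111111□
Step 14: δ(q1, □) = (qA, □, R) → □[qA]111111□

The machine reaches the accept state qA and halts.

The machine executed 14 steps before halting.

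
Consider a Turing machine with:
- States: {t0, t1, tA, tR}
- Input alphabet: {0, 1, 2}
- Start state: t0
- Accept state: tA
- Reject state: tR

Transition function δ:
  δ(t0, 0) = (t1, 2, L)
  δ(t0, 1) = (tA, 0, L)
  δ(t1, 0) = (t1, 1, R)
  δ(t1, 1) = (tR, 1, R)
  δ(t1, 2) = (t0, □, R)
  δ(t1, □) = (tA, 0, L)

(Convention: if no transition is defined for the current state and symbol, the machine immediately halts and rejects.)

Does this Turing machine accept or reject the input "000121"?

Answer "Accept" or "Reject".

Execution trace:
Initial: [t0]000121
Step 1: δ(t0, 0) = (t1, 2, L) → [t1]□200121
Step 2: δ(t1, □) = (tA, 0, L) → [tA]□0200121

The machine reaches the accept state tA and halts.

Answer: Accept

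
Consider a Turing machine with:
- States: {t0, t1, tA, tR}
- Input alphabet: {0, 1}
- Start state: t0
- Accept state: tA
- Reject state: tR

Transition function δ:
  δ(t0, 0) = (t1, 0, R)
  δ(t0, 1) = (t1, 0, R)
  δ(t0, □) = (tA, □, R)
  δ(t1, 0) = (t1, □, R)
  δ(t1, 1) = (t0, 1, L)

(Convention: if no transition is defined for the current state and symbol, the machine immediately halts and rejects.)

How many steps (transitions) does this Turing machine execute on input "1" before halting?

Execution trace:
Initial: [t0]1
Step 1: δ(t0, 1) = (t1, 0, R) → 0[t1]□

No transition is defined for δ(t1, □). By convention the machine halts and rejects.

The machine executed 1 step before halting.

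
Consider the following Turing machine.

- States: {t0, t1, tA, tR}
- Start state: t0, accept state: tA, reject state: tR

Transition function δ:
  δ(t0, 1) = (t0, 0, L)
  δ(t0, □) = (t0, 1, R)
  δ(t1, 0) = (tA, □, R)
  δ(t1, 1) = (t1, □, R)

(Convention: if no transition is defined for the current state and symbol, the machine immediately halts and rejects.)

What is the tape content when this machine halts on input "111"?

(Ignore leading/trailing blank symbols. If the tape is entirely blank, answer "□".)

Execution trace:
Initial: [t0]111
Step 1: δ(t0, 1) = (t0, 0, L) → [t0]□011
Step 2: δ(t0, □) = (t0, 1, R) → 1[t0]011

No transition is defined for δ(t0, 0). By convention the machine halts and rejects.

Final tape (ignoring leading/trailing blanks): 1011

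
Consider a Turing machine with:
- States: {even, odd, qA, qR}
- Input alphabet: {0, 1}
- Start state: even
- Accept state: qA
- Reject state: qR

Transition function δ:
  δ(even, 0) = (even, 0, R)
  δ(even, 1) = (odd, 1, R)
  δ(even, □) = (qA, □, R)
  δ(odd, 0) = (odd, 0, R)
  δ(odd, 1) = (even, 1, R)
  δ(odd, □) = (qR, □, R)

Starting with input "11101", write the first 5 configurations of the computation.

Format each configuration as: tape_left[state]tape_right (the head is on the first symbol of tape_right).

Transitions applied:
Step 1: δ(even, 1) = (odd, 1, R)
Step 2: δ(odd, 1) = (even, 1, R)
Step 3: δ(even, 1) = (odd, 1, R)
Step 4: δ(odd, 0) = (odd, 0, R)

The first 5 configurations are:
[even]11101 ⊢ 1[odd]1101 ⊢ 11[even]101 ⊢ 111[odd]01 ⊢ 1110[odd]1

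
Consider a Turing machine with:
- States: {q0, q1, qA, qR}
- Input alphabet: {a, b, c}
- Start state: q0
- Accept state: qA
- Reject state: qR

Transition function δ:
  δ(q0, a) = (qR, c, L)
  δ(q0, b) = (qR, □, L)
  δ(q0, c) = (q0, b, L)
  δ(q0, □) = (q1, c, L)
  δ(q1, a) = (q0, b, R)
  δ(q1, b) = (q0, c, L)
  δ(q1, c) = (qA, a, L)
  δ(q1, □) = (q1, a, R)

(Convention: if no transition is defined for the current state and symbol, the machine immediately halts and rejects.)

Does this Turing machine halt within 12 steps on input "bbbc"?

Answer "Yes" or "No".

Execution trace:
Initial: [q0]bbbc
Step 1: δ(q0, b) = (qR, □, L) → [qR]□□bbc

The machine reaches the reject state qR and halts.
The machine halted after 1 step (within the 12-step bound).

Answer: Yes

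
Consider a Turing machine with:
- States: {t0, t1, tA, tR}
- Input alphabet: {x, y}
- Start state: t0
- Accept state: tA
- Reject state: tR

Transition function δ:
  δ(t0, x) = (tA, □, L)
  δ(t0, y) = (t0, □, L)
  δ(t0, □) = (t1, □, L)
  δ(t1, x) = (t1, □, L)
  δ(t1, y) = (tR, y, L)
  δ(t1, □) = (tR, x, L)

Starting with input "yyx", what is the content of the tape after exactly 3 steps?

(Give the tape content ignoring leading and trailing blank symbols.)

Execution trace:
Initial: [t0]yyx
Step 1: δ(t0, y) = (t0, □, L) → [t0]□□yx
Step 2: δ(t0, □) = (t1, □, L) → [t1]□□□yx
Step 3: δ(t1, □) = (tR, x, L) → [tR]□x□□yx

The machine reaches the reject state tR and halts.

After 3 steps, the tape (ignoring leading/trailing blanks) is: x□□yx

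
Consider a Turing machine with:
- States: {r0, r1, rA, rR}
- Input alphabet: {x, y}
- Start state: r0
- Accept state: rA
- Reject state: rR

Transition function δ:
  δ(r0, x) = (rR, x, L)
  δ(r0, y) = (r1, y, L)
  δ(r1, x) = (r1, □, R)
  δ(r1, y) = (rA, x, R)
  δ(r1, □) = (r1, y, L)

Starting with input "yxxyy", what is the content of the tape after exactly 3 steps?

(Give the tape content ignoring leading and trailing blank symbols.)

Execution trace:
Initial: [r0]yxxyy
Step 1: δ(r0, y) = (r1, y, L) → [r1]□yxxyy
Step 2: δ(r1, □) = (r1, y, L) → [r1]□yyxxyy
Step 3: δ(r1, □) = (r1, y, L) → [r1]□yyyxxyy

After 3 steps, the tape (ignoring leading/trailing blanks) is: yyyxxyy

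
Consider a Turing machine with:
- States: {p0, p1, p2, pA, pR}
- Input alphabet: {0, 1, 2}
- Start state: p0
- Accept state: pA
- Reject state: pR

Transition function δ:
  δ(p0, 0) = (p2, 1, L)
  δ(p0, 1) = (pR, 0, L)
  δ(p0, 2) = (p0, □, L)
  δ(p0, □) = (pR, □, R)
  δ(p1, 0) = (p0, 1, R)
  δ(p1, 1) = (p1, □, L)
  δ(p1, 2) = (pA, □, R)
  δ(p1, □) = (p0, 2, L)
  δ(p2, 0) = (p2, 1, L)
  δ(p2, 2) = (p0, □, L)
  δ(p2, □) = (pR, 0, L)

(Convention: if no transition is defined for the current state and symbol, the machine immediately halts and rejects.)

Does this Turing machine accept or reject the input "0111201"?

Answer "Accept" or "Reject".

Execution trace:
Initial: [p0]0111201
Step 1: δ(p0, 0) = (p2, 1, L) → [p2]□1111201
Step 2: δ(p2, □) = (pR, 0, L) → [pR]□01111201

The machine reaches the reject state pR and halts.

Answer: Reject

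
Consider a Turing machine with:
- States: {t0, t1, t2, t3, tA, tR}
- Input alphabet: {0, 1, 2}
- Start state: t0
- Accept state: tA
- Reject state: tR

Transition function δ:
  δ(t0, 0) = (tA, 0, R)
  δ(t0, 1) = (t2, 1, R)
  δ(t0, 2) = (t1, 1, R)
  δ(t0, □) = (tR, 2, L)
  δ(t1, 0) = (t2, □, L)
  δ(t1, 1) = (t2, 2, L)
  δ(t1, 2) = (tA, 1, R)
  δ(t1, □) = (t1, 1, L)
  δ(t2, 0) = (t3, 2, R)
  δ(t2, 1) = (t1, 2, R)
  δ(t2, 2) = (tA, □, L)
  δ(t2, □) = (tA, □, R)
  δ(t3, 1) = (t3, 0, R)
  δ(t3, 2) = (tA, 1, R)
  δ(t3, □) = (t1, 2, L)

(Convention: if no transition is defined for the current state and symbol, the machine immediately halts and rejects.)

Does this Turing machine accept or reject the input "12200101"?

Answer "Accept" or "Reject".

Execution trace:
Initial: [t0]12200101
Step 1: δ(t0, 1) = (t2, 1, R) → 1[t2]2200101
Step 2: δ(t2, 2) = (tA, □, L) → [tA]1□200101

The machine reaches the accept state tA and halts.

Answer: Accept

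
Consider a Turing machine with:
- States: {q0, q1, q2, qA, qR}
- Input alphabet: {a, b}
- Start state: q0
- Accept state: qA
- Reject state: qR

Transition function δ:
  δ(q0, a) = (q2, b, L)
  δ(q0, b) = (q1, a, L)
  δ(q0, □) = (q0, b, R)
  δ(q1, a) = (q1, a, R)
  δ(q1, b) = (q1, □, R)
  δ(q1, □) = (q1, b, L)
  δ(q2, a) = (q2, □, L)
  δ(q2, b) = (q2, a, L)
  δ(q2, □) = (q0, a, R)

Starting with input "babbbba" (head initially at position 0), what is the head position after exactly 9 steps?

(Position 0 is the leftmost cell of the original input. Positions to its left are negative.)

Execution trace (head position shown):
Step 0: [q0]babbbba  (head at position 0)
Step 1: move left → [q1]□aabbbba  (head at position -1)
Step 2: move left → [q1]□baabbbba  (head at position -2)
Step 3: move left → [q1]□bbaabbbba  (head at position -3)
Step 4: move left → [q1]□bbbaabbbba  (head at position -4)
Step 5: move left → [q1]□bbbbaabbbba  (head at position -5)
Step 6: move left → [q1]□bbbbbaabbbba  (head at position -6)
Step 7: move left → [q1]□bbbbbbaabbbba  (head at position -7)
Step 8: move left → [q1]□bbbbbbbaabbbba  (head at position -8)
Step 9: move left → [q1]□bbbbbbbbaabbbba  (head at position -9)

After 9 steps, the head is at position -9.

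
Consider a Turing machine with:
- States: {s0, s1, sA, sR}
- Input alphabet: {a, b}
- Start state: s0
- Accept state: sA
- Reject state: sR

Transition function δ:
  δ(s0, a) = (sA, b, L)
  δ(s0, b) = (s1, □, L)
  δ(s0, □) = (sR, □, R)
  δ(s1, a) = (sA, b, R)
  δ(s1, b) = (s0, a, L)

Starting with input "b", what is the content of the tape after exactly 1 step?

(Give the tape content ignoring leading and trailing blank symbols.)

Execution trace:
Initial: [s0]b
Step 1: δ(s0, b) = (s1, □, L) → [s1]□□

No transition is defined for δ(s1, □). By convention the machine halts and rejects.

After 1 step, the tape (ignoring leading/trailing blanks) is: □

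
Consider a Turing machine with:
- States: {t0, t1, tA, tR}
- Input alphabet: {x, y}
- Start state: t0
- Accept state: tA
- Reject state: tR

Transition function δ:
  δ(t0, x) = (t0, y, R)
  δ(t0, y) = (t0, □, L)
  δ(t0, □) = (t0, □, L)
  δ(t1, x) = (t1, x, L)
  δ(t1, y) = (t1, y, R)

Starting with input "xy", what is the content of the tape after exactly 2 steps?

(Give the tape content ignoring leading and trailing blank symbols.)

Execution trace:
Initial: [t0]xy
Step 1: δ(t0, x) = (t0, y, R) → y[t0]y
Step 2: δ(t0, y) = (t0, □, L) → [t0]y□

After 2 steps, the tape (ignoring leading/trailing blanks) is: y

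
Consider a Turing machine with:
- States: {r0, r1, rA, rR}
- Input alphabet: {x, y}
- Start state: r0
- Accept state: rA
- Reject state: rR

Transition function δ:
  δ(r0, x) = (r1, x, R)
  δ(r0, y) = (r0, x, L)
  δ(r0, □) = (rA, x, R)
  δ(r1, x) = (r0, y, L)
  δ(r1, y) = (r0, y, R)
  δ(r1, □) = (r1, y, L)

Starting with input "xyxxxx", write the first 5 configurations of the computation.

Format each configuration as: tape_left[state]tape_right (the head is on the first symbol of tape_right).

Transitions applied:
Step 1: δ(r0, x) = (r1, x, R)
Step 2: δ(r1, y) = (r0, y, R)
Step 3: δ(r0, x) = (r1, x, R)
Step 4: δ(r1, x) = (r0, y, L)

The first 5 configurations are:
[r0]xyxxxx ⊢ x[r1]yxxxx ⊢ xy[r0]xxxx ⊢ xyx[r1]xxx ⊢ xy[r0]xyxx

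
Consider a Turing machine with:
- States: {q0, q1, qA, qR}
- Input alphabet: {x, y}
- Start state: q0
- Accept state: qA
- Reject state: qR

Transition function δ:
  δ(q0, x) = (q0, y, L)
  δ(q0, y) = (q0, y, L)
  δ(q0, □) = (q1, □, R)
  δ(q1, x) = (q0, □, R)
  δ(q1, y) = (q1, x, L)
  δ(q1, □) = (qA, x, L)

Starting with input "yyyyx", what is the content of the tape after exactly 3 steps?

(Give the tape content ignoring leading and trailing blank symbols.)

Execution trace:
Initial: [q0]yyyyx
Step 1: δ(q0, y) = (q0, y, L) → [q0]□yyyyx
Step 2: δ(q0, □) = (q1, □, R) → □[q1]yyyyx
Step 3: δ(q1, y) = (q1, x, L) → [q1]□xyyyx

After 3 steps, the tape (ignoring leading/trailing blanks) is: xyyyx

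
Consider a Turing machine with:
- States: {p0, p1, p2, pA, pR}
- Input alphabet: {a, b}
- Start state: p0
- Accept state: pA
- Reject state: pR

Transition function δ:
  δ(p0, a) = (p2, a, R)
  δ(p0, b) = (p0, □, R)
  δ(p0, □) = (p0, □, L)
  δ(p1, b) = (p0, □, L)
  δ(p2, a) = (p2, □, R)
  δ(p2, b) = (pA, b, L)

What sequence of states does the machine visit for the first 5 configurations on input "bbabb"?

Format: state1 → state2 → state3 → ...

Execution trace:
Initial: [p0]bbabb
Step 1: δ(p0, b) = (p0, □, R) → □[p0]babb
Step 2: δ(p0, b) = (p0, □, R) → □□[p0]abb
Step 3: δ(p0, a) = (p2, a, R) → □□a[p2]bb
Step 4: δ(p2, b) = (pA, b, L) → □□[pA]abb

The machine reaches the accept state pA and halts.

State sequence: p0 → p0 → p0 → p2 → pA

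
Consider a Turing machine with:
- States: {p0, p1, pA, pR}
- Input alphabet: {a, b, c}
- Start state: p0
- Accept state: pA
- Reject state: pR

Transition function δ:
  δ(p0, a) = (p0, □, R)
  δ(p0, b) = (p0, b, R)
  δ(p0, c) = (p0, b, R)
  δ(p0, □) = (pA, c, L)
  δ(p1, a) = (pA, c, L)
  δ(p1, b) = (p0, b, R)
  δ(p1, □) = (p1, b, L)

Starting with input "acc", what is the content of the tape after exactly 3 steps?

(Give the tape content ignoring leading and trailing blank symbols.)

Execution trace:
Initial: [p0]acc
Step 1: δ(p0, a) = (p0, □, R) → □[p0]cc
Step 2: δ(p0, c) = (p0, b, R) → □b[p0]c
Step 3: δ(p0, c) = (p0, b, R) → □bb[p0]□

After 3 steps, the tape (ignoring leading/trailing blanks) is: bb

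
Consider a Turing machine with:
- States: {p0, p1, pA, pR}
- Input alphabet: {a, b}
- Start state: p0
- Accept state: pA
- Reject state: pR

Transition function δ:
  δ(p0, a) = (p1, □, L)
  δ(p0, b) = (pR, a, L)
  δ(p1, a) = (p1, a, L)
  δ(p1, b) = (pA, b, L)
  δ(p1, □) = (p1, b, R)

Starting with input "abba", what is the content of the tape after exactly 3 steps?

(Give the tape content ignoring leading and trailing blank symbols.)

Execution trace:
Initial: [p0]abba
Step 1: δ(p0, a) = (p1, □, L) → [p1]□□bba
Step 2: δ(p1, □) = (p1, b, R) → b[p1]□bba
Step 3: δ(p1, □) = (p1, b, R) → bb[p1]bba

After 3 steps, the tape (ignoring leading/trailing blanks) is: bbbba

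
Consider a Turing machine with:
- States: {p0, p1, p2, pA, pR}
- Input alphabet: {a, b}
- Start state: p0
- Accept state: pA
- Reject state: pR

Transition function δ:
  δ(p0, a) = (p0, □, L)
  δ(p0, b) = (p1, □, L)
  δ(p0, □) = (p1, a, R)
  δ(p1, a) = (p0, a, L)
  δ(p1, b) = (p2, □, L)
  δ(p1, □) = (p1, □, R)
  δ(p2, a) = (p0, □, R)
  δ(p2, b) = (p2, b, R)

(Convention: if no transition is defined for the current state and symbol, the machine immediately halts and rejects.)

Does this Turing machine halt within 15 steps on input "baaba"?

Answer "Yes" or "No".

Execution trace:
Initial: [p0]baaba
Step 1: δ(p0, b) = (p1, □, L) → [p1]□□aaba
Step 2: δ(p1, □) = (p1, □, R) → □[p1]□aaba
Step 3: δ(p1, □) = (p1, □, R) → □□[p1]aaba
Step 4: δ(p1, a) = (p0, a, L) → □[p0]□aaba
Step 5: δ(p0, □) = (p1, a, R) → □a[p1]aaba
Step 6: δ(p1, a) = (p0, a, L) → □[p0]aaaba
Step 7: δ(p0, a) = (p0, □, L) → [p0]□□aaba
Step 8: δ(p0, □) = (p1, a, R) → a[p1]□aaba
Step 9: δ(p1, □) = (p1, □, R) → a□[p1]aaba
Step 10: δ(p1, a) = (p0, a, L) → a[p0]□aaba
Step 11: δ(p0, □) = (p1, a, R) → aa[p1]aaba
Step 12: δ(p1, a) = (p0, a, L) → a[p0]aaaba
Step 13: δ(p0, a) = (p0, □, L) → [p0]a□aaba
Step 14: δ(p0, a) = (p0, □, L) → [p0]□□□aaba
Step 15: δ(p0, □) = (p1, a, R) → a[p1]□□aaba

The machine has not reached a halting state after 15 steps.
The machine did not halt within the 15-step bound.

Answer: No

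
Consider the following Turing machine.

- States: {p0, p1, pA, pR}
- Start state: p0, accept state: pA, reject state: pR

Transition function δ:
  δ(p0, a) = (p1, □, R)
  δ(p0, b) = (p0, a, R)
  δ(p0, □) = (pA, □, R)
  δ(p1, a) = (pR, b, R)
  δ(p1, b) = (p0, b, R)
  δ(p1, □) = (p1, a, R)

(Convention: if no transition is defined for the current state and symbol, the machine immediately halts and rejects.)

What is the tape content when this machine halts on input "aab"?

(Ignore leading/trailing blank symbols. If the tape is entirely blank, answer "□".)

Execution trace:
Initial: [p0]aab
Step 1: δ(p0, a) = (p1, □, R) → □[p1]ab
Step 2: δ(p1, a) = (pR, b, R) → □b[pR]b

The machine reaches the reject state pR and halts.

Final tape (ignoring leading/trailing blanks): bb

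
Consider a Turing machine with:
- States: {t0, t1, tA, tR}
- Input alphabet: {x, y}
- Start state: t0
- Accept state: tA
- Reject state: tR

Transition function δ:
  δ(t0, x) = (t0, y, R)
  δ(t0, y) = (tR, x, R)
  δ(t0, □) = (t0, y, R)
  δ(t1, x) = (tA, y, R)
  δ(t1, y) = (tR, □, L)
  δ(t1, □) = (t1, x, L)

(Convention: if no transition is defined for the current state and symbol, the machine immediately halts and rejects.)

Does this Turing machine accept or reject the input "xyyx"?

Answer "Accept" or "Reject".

Execution trace:
Initial: [t0]xyyx
Step 1: δ(t0, x) = (t0, y, R) → y[t0]yyx
Step 2: δ(t0, y) = (tR, x, R) → yx[tR]yx

The machine reaches the reject state tR and halts.

Answer: Reject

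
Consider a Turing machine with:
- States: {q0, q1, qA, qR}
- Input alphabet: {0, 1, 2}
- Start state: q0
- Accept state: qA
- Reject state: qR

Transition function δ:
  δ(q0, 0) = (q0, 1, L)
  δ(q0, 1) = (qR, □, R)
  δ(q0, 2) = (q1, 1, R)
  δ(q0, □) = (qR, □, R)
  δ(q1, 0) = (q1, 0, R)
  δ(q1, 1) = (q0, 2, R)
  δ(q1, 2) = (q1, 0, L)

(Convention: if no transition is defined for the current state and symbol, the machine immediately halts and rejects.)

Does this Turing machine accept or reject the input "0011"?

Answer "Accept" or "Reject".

Execution trace:
Initial: [q0]0011
Step 1: δ(q0, 0) = (q0, 1, L) → [q0]□1011
Step 2: δ(q0, □) = (qR, □, R) → □[qR]1011

The machine reaches the reject state qR and halts.

Answer: Reject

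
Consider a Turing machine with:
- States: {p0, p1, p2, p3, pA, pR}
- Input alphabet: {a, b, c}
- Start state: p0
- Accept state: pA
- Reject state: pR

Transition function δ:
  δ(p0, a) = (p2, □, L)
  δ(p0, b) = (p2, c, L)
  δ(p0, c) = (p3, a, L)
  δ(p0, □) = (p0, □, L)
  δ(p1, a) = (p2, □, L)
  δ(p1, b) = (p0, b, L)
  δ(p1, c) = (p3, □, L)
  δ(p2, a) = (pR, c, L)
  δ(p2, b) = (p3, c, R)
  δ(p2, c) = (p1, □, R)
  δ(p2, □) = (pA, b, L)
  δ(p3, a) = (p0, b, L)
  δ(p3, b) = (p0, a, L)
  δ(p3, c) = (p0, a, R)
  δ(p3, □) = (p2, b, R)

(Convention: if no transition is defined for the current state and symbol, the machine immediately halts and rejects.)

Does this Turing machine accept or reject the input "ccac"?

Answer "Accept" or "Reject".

Execution trace:
Initial: [p0]ccac
Step 1: δ(p0, c) = (p3, a, L) → [p3]□acac
Step 2: δ(p3, □) = (p2, b, R) → b[p2]acac
Step 3: δ(p2, a) = (pR, c, L) → [pR]bccac

The machine reaches the reject state pR and halts.

Answer: Reject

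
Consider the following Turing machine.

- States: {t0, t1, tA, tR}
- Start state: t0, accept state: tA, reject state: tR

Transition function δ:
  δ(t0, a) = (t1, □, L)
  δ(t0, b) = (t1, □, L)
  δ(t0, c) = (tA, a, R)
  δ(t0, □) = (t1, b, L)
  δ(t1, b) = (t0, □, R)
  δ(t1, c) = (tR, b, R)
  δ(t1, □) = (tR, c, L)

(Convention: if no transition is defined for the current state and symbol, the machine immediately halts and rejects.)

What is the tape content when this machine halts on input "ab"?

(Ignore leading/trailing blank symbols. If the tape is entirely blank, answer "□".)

Execution trace:
Initial: [t0]ab
Step 1: δ(t0, a) = (t1, □, L) → [t1]□□b
Step 2: δ(t1, □) = (tR, c, L) → [tR]□c□b

The machine reaches the reject state tR and halts.

Final tape (ignoring leading/trailing blanks): c□b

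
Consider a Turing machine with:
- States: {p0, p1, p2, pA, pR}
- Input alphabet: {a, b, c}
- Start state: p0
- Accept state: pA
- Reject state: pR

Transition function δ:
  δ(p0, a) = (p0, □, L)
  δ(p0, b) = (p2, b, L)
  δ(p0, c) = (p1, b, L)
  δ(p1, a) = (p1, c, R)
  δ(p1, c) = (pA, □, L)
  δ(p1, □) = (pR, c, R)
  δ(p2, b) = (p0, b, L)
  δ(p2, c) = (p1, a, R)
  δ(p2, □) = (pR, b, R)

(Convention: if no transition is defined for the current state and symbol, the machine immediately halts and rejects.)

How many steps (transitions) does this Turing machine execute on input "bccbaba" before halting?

Execution trace:
Initial: [p0]bccbaba
Step 1: δ(p0, b) = (p2, b, L) → [p2]□bccbaba
Step 2: δ(p2, □) = (pR, b, R) → b[pR]bccbaba

The machine reaches the reject state pR and halts.

The machine executed 2 steps before halting.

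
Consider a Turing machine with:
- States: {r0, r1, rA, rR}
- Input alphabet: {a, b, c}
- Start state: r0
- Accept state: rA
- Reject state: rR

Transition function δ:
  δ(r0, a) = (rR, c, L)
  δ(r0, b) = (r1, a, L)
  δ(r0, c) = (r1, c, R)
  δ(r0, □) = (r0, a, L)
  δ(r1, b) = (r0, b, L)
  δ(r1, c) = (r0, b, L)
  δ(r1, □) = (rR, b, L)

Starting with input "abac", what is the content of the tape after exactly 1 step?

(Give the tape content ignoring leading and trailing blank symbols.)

Execution trace:
Initial: [r0]abac
Step 1: δ(r0, a) = (rR, c, L) → [rR]□cbac

The machine reaches the reject state rR and halts.

After 1 step, the tape (ignoring leading/trailing blanks) is: cbac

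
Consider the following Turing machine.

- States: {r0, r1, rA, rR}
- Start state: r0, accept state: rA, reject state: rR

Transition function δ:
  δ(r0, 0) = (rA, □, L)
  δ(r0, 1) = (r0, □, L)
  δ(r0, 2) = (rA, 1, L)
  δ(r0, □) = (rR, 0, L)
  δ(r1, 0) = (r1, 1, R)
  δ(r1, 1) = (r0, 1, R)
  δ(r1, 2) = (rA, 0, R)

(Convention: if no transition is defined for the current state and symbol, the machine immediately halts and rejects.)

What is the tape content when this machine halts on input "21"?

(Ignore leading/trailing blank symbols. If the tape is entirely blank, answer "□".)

Execution trace:
Initial: [r0]21
Step 1: δ(r0, 2) = (rA, 1, L) → [rA]□11

The machine reaches the accept state rA and halts.

Final tape (ignoring leading/trailing blanks): 11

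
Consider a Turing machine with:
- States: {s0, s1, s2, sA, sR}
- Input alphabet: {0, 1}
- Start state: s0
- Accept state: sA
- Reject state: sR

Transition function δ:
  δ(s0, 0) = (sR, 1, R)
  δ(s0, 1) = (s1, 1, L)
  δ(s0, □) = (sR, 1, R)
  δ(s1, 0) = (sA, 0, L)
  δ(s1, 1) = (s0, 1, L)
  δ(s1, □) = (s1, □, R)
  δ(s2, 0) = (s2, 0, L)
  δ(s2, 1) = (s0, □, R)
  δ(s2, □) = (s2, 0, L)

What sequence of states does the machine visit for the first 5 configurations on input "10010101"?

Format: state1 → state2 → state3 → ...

Execution trace:
Initial: [s0]10010101
Step 1: δ(s0, 1) = (s1, 1, L) → [s1]□10010101
Step 2: δ(s1, □) = (s1, □, R) → □[s1]10010101
Step 3: δ(s1, 1) = (s0, 1, L) → [s0]□10010101
Step 4: δ(s0, □) = (sR, 1, R) → 1[sR]10010101

The machine reaches the reject state sR and halts.

State sequence: s0 → s1 → s1 → s0 → sR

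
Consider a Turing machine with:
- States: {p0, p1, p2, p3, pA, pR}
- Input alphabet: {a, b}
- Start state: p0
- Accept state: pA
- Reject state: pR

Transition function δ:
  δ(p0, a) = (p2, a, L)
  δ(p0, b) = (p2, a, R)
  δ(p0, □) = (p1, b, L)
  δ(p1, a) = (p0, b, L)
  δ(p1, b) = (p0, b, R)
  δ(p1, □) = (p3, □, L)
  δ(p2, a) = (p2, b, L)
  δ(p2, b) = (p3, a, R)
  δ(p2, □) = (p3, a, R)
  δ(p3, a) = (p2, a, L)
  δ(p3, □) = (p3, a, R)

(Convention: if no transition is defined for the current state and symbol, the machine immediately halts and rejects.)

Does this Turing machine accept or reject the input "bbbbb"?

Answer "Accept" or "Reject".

Execution trace:
Initial: [p0]bbbbb
Step 1: δ(p0, b) = (p2, a, R) → a[p2]bbbb
Step 2: δ(p2, b) = (p3, a, R) → aa[p3]bbb

No transition is defined for δ(p3, b). By convention the machine halts and rejects.

Answer: Reject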